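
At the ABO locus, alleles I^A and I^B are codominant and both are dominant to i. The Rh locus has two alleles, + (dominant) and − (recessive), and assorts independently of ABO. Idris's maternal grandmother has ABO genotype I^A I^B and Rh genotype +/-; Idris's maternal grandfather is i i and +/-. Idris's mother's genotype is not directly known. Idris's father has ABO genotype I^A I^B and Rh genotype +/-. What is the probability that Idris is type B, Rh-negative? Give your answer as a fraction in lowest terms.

3/32

Idris's mother's ABO genotype from I^A I^B × i i: 1/2 I^A i, 1/2 I^B i.
Crossing each possibility with the father I^A I^B and summing P(type B): 1/2·1/4 + 1/2·1/2 = 3/8.
Similarly for Rh via the mother's Rh distribution: P(Rh-) = 1/4.
Independent loci: 3/8 × 1/4 = 3/32.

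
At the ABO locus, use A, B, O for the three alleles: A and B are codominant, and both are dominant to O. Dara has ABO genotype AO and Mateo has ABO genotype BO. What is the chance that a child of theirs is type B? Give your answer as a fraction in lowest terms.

1/4

ABO cross AO × BO → offspring phenotypes: 1/4 O, 1/4 A, 1/4 B, 1/4 AB.
So P(type B) = 1/4.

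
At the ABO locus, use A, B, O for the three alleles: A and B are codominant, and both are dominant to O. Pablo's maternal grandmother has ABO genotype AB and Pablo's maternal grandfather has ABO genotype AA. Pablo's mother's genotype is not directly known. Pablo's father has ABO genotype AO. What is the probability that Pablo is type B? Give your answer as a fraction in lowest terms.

1/8

Pablo's mother's ABO genotype from AB × AA: 1/2 AA, 1/2 AB.
Crossing each possibility with the father AO and summing P(type B): 1/2·0 + 1/2·1/4 = 1/8.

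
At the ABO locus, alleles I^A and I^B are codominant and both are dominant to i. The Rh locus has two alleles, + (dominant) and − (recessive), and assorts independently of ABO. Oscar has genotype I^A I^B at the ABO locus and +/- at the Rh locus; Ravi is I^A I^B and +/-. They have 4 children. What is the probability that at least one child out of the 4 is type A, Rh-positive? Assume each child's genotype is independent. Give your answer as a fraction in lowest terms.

ABO cross I^A I^B × I^A I^B → 1/4 A, 1/4 B, 1/2 AB.
Rh cross +/- × +/- → 3/4 Rh+, 1/4 Rh-; so P(type A, Rh-positive) = 1/4 × 3/4 = 3/16 per child.
P(none) = (13/16)^4 = 28561/65536; P(at least one) = 1 − 28561/65536 = 36975/65536.

36975/65536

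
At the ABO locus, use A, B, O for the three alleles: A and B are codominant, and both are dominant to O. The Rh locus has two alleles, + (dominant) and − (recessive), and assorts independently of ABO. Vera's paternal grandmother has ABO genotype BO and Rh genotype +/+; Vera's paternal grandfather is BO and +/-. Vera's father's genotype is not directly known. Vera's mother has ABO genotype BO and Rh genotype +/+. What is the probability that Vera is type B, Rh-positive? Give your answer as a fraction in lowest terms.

Vera's father's ABO genotype from BO × BO: 1/4 BB, 1/2 BO, 1/4 OO.
Crossing each possibility with the mother BO and summing P(type B): 1/4·1 + 1/2·3/4 + 1/4·1/2 = 3/4.
Similarly for Rh via the father's Rh distribution: P(Rh+) = 1.
Independent loci: 3/4 × 1 = 3/4.

3/4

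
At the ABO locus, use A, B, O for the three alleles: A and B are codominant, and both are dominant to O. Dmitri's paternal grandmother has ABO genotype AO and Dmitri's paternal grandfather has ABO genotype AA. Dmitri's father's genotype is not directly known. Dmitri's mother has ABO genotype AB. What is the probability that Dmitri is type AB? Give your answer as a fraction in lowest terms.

3/8

Dmitri's father's ABO genotype from AO × AA: 1/2 AA, 1/2 AO.
Crossing each possibility with the mother AB and summing P(type AB): 1/2·1/2 + 1/2·1/4 = 3/8.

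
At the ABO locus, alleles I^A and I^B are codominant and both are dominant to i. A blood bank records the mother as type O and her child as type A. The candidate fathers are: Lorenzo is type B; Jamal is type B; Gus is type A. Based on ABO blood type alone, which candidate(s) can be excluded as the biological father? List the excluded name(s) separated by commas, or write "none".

A candidate is excluded only if no genotype consistent with his phenotype could produce a type A child with a type O mother.
Lorenzo (type B): no genotype consistent with that phenotype can produce a type-A child with a type-O mother.
Jamal (type B): no genotype consistent with that phenotype can produce a type-A child with a type-O mother.

Lorenzo, Jamal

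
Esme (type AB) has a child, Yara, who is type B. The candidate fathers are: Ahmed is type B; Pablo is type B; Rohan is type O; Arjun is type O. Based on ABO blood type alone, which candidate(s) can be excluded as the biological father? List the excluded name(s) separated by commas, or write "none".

none

A candidate is excluded only if no genotype consistent with his phenotype could produce a type B child with a type AB mother.
Every candidate has at least one consistent genotype combination, so none can be excluded.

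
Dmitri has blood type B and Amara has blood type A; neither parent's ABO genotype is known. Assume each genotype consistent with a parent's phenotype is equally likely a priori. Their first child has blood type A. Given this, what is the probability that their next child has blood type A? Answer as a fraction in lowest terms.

5/12

Possible genotypes: Dmitri ∈ {BB, BO}; Amara ∈ {AA, AO}.
Weight each parental genotype pair by prior × P(type-A child):
  BO × AA: posterior weight 2/3; P(next child type A) = 1/2.
  BO × AO: posterior weight 1/3; P(next child type A) = 1/4.
Weighted sum = 5/12.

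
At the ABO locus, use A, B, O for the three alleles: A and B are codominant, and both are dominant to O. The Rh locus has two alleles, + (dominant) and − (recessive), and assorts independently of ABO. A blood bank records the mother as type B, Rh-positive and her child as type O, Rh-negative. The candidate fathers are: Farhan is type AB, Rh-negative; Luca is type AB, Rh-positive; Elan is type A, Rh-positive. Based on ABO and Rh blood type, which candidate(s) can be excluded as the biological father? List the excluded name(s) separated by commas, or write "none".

Farhan, Luca

A candidate is excluded only if no genotype consistent with his phenotype could produce a type O, Rh-negative child with a type B, Rh-positive mother.
Farhan (type AB, Rh-): no genotype consistent with that phenotype can produce a type-O Rh- child with a type-B mother.
Luca (type AB, Rh+): no genotype consistent with that phenotype can produce a type-O Rh- child with a type-B mother.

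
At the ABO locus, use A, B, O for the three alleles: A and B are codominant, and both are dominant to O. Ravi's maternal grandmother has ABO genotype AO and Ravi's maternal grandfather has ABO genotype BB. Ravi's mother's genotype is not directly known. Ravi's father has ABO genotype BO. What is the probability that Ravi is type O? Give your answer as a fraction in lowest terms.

1/8

Ravi's mother's ABO genotype from AO × BB: 1/2 AB, 1/2 BO.
Crossing each possibility with the father BO and summing P(type O): 1/2·0 + 1/2·1/4 = 1/8.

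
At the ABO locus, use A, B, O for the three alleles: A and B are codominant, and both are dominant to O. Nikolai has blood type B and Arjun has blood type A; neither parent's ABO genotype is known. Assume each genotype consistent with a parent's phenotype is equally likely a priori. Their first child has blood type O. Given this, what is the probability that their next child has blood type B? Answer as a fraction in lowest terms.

Possible genotypes: Nikolai ∈ {BB, BO}; Arjun ∈ {AA, AO}.
Weight each parental genotype pair by prior × P(type-O child):
  BO × AO: posterior weight 1; P(next child type B) = 1/4.
Weighted sum = 1/4.

1/4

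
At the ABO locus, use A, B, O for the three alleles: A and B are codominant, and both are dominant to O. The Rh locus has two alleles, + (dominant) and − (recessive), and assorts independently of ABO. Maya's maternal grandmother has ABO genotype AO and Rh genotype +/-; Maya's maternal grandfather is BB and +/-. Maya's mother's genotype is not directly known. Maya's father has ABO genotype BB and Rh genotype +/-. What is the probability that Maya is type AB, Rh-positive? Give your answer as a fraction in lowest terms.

Maya's mother's ABO genotype from AO × BB: 1/2 AB, 1/2 BO.
Crossing each possibility with the father BB and summing P(type AB): 1/2·1/2 + 1/2·0 = 1/4.
Similarly for Rh via the mother's Rh distribution: P(Rh+) = 3/4.
Independent loci: 1/4 × 3/4 = 3/16.

3/16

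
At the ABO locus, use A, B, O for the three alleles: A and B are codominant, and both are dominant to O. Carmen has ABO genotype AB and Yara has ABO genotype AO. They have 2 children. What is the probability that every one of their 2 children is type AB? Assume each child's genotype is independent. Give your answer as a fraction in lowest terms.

ABO cross AB × AO → 1/2 A, 1/4 B, 1/4 AB.
So P(type AB) = 1/4 per child.
All 2 independent: (1/4)^2 = 1/16.

1/16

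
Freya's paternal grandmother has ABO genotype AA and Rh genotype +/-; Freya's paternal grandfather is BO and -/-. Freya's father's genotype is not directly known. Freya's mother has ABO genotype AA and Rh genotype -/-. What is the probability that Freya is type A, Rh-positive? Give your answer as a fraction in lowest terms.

Freya's father's ABO genotype from AA × BO: 1/2 AB, 1/2 AO.
Crossing each possibility with the mother AA and summing P(type A): 1/2·1/2 + 1/2·1 = 3/4.
Similarly for Rh via the father's Rh distribution: P(Rh+) = 1/4.
Independent loci: 3/4 × 1/4 = 3/16.

3/16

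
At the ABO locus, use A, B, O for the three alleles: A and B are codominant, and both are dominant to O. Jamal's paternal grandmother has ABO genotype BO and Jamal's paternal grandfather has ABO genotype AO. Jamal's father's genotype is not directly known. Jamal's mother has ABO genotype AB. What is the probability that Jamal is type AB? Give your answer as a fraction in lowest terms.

Jamal's father's ABO genotype from BO × AO: 1/4 AB, 1/4 AO, 1/4 BO, 1/4 OO.
Crossing each possibility with the mother AB and summing P(type AB): 1/4·1/2 + 1/4·1/4 + 1/4·1/4 + 1/4·0 = 1/4.

1/4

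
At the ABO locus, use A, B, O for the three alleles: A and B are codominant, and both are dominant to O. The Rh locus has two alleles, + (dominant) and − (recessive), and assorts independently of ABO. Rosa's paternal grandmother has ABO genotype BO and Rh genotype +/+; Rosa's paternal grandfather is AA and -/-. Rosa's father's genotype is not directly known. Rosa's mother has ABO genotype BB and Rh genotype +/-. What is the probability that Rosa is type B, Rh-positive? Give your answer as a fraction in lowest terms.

Rosa's father's ABO genotype from BO × AA: 1/2 AB, 1/2 AO.
Crossing each possibility with the mother BB and summing P(type B): 1/2·1/2 + 1/2·1/2 = 1/2.
Similarly for Rh via the father's Rh distribution: P(Rh+) = 3/4.
Independent loci: 1/2 × 3/4 = 3/8.

3/8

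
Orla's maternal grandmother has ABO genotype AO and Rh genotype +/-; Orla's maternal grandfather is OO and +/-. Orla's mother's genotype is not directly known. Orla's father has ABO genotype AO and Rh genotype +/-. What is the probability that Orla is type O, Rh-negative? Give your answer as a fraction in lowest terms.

3/32

Orla's mother's ABO genotype from AO × OO: 1/2 AO, 1/2 OO.
Crossing each possibility with the father AO and summing P(type O): 1/2·1/4 + 1/2·1/2 = 3/8.
Similarly for Rh via the mother's Rh distribution: P(Rh-) = 1/4.
Independent loci: 3/8 × 1/4 = 3/32.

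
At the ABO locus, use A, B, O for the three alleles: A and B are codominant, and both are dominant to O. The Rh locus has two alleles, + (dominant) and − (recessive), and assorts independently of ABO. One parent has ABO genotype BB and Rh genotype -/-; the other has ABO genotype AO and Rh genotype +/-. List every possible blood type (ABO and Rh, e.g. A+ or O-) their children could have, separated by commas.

B+, B-, AB+, AB-

Gametes from BB × AO give offspring ABO genotypes AB, BO, i.e. phenotypes B, AB.
Rh cross -/- × +/- → phenotypes Rh+, Rh-.
Combining independently: B+, B-, AB+, AB-.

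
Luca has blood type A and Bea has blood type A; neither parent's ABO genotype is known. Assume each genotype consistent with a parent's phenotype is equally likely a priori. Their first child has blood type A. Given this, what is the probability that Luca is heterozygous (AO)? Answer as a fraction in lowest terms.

Possible genotypes: Luca ∈ {AA, AO}; Bea ∈ {AA, AO}.
Weight each parental genotype pair by prior × P(type-A child):
  AA × AA: posterior weight 4/15.
  AA × AO: posterior weight 4/15.
  AO × AA: posterior weight 4/15.
  AO × AO: posterior weight 1/5.
Sum the posterior weight over pairs where Luca is AO: 7/15.

7/15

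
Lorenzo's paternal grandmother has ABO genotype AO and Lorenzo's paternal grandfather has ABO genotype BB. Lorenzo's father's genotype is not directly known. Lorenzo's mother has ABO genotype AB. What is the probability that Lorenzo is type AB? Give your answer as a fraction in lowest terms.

Lorenzo's father's ABO genotype from AO × BB: 1/2 AB, 1/2 BO.
Crossing each possibility with the mother AB and summing P(type AB): 1/2·1/2 + 1/2·1/4 = 3/8.

3/8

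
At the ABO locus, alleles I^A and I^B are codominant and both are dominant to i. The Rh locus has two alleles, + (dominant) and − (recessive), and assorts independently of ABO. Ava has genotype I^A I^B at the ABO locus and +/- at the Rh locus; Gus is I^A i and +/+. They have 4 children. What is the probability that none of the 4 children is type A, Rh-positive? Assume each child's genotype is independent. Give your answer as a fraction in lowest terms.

1/16

ABO cross I^A I^B × I^A i → 1/2 A, 1/4 B, 1/4 AB.
Rh cross +/- × +/+ → 1 Rh+; so P(type A, Rh-positive) = 1/2 × 1 = 1/2 per child.
P(not type A, Rh-positive) = 1/2 for one child; (1/2)^4 = 1/16.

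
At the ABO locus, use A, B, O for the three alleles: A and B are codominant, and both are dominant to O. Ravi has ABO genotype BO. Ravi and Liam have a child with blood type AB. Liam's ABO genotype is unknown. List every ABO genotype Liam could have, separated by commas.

For each candidate genotype of Liam, check whether crossing it with BO can produce every observed child phenotype.
  AA → possible child types {A, AB} ✓
  AB → possible child types {A, B, AB} ✓
  AO → possible child types {O, A, B, AB} ✓
  BB → possible child types {B} ✗
  BO → possible child types {O, B} ✗
  OO → possible child types {O, B} ✗

AA, AB, AO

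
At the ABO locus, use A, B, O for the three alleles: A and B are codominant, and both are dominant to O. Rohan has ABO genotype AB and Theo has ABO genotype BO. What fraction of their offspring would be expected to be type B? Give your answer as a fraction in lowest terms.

1/2

ABO cross AB × BO → offspring phenotypes: 1/4 A, 1/2 B, 1/4 AB.
So P(type B) = 1/2.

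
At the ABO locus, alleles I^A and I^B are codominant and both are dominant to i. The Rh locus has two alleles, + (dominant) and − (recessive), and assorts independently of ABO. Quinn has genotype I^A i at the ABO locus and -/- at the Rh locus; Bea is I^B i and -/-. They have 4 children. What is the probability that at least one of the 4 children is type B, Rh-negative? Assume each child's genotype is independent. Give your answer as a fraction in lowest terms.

ABO cross I^A i × I^B i → 1/4 O, 1/4 A, 1/4 B, 1/4 AB.
Rh cross -/- × -/- → 1 Rh-; so P(type B, Rh-negative) = 1/4 × 1 = 1/4 per child.
P(none) = (3/4)^4 = 81/256; P(at least one) = 1 − 81/256 = 175/256.

175/256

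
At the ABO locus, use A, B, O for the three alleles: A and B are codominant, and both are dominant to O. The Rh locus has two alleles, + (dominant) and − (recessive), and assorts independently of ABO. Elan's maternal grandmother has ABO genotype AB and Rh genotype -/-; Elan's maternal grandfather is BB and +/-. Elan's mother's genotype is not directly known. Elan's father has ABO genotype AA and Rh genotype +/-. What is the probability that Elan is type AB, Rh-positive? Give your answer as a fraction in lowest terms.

15/32

Elan's mother's ABO genotype from AB × BB: 1/2 AB, 1/2 BB.
Crossing each possibility with the father AA and summing P(type AB): 1/2·1/2 + 1/2·1 = 3/4.
Similarly for Rh via the mother's Rh distribution: P(Rh+) = 5/8.
Independent loci: 3/4 × 5/8 = 15/32.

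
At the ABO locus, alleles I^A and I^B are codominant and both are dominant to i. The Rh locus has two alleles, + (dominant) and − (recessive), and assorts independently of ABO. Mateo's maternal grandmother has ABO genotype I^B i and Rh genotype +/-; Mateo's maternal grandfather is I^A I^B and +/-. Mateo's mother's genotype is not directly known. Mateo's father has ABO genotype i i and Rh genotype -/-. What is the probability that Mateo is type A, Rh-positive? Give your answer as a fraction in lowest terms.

Mateo's mother's ABO genotype from I^B i × I^A I^B: 1/4 I^A I^B, 1/4 I^A i, 1/4 I^B I^B, 1/4 I^B i.
Crossing each possibility with the father i i and summing P(type A): 1/4·1/2 + 1/4·1/2 + 1/4·0 + 1/4·0 = 1/4.
Similarly for Rh via the mother's Rh distribution: P(Rh+) = 1/2.
Independent loci: 1/4 × 1/2 = 1/8.

1/8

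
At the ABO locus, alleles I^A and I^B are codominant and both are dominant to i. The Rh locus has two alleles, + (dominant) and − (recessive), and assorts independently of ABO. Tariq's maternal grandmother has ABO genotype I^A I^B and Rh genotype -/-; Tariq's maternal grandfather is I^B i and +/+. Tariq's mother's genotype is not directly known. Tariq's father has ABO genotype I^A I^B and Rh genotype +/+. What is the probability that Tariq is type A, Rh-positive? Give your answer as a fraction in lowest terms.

Tariq's mother's ABO genotype from I^A I^B × I^B i: 1/4 I^A I^B, 1/4 I^A i, 1/4 I^B I^B, 1/4 I^B i.
Crossing each possibility with the father I^A I^B and summing P(type A): 1/4·1/4 + 1/4·1/2 + 1/4·0 + 1/4·1/4 = 1/4.
Similarly for Rh via the mother's Rh distribution: P(Rh+) = 1.
Independent loci: 1/4 × 1 = 1/4.

1/4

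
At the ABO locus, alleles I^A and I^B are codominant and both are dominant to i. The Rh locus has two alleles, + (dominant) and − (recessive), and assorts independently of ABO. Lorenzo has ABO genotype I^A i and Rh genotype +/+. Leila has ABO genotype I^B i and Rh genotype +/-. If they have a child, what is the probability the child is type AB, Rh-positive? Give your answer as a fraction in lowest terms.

1/4

ABO cross I^A i × I^B i → offspring phenotypes: 1/4 O, 1/4 A, 1/4 B, 1/4 AB.
Rh cross +/+ × +/- → 1 Rh+.
Independent loci: P(type AB, Rh-positive) = 1/4 × 1 = 1/4.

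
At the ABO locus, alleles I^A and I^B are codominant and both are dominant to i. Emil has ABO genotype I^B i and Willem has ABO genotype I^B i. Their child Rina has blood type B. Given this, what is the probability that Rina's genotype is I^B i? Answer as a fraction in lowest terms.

2/3

Cross I^B i × I^B i → 1/4 I^B I^B, 1/2 I^B i, 1/4 i i.
Type-B genotypes among offspring: I^B I^B (1/4), I^B i (1/2); total 3/4.
P(I^B i | type B) = (1/2) / (3/4) = 2/3.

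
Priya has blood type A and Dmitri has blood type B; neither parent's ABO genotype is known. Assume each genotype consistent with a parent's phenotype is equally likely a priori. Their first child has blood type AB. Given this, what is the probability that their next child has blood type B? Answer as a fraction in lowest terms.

5/36

Possible genotypes: Priya ∈ {AA, AO}; Dmitri ∈ {BB, BO}.
Weight each parental genotype pair by prior × P(type-AB child):
  AA × BB: posterior weight 4/9; P(next child type B) = 0.
  AA × BO: posterior weight 2/9; P(next child type B) = 0.
  AO × BB: posterior weight 2/9; P(next child type B) = 1/2.
  AO × BO: posterior weight 1/9; P(next child type B) = 1/4.
Weighted sum = 5/36.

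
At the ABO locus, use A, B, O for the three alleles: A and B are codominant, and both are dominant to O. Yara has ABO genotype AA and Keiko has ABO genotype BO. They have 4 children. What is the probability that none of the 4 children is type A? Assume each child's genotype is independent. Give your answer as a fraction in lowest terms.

ABO cross AA × BO → 1/2 A, 1/2 AB.
So P(type A) = 1/2 per child.
P(not type A) = 1/2 for one child; (1/2)^4 = 1/16.

1/16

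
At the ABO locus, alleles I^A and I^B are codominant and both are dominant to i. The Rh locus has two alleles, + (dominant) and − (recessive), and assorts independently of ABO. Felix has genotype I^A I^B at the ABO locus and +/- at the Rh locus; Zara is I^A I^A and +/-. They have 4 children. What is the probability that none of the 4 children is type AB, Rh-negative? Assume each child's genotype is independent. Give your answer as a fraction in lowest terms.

2401/4096

ABO cross I^A I^B × I^A I^A → 1/2 A, 1/2 AB.
Rh cross +/- × +/- → 3/4 Rh+, 1/4 Rh-; so P(type AB, Rh-negative) = 1/2 × 1/4 = 1/8 per child.
P(not type AB, Rh-negative) = 7/8 for one child; (7/8)^4 = 2401/4096.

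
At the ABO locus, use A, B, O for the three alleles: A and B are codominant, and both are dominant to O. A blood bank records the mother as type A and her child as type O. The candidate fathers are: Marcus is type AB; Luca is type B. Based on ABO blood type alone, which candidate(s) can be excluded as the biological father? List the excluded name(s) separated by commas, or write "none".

A candidate is excluded only if no genotype consistent with his phenotype could produce a type O child with a type A mother.
Marcus (type AB): no genotype consistent with that phenotype can produce a type-O child with a type-A mother.

Marcus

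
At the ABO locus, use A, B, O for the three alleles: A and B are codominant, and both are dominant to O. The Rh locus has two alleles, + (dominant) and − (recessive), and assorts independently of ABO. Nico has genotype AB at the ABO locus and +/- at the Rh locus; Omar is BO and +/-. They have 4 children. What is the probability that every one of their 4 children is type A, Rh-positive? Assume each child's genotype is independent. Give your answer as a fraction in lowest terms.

ABO cross AB × BO → 1/4 A, 1/2 B, 1/4 AB.
Rh cross +/- × +/- → 3/4 Rh+, 1/4 Rh-; so P(type A, Rh-positive) = 1/4 × 3/4 = 3/16 per child.
All 4 independent: (3/16)^4 = 81/65536.

81/65536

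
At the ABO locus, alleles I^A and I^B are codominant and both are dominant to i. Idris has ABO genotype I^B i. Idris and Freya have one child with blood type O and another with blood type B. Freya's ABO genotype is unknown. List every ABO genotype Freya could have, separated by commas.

I^A i, I^B i, i i

For each candidate genotype of Freya, check whether crossing it with I^B i can produce every observed child phenotype.
  I^A I^A → possible child types {A, AB} ✗
  I^A I^B → possible child types {A, B, AB} ✗
  I^A i → possible child types {O, A, B, AB} ✓
  I^B I^B → possible child types {B} ✗
  I^B i → possible child types {O, B} ✓
  i i → possible child types {O, B} ✓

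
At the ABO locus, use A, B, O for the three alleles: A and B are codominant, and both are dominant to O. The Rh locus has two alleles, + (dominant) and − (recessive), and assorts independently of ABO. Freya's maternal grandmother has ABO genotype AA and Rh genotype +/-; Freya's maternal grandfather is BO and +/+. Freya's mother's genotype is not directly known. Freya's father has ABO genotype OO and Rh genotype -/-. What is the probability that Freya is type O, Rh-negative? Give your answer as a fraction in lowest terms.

1/16

Freya's mother's ABO genotype from AA × BO: 1/2 AB, 1/2 AO.
Crossing each possibility with the father OO and summing P(type O): 1/2·0 + 1/2·1/2 = 1/4.
Similarly for Rh via the mother's Rh distribution: P(Rh-) = 1/4.
Independent loci: 1/4 × 1/4 = 1/16.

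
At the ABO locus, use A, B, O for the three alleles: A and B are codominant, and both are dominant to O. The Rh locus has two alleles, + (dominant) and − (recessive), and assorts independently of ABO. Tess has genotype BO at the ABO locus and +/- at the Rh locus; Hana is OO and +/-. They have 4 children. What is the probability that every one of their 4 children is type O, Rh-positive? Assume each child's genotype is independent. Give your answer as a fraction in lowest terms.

81/4096

ABO cross BO × OO → 1/2 O, 1/2 B.
Rh cross +/- × +/- → 3/4 Rh+, 1/4 Rh-; so P(type O, Rh-positive) = 1/2 × 3/4 = 3/8 per child.
All 4 independent: (3/8)^4 = 81/4096.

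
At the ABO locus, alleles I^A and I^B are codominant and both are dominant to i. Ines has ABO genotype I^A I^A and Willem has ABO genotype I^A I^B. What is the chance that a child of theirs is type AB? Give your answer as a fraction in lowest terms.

1/2

ABO cross I^A I^A × I^A I^B → offspring phenotypes: 1/2 A, 1/2 AB.
So P(type AB) = 1/2.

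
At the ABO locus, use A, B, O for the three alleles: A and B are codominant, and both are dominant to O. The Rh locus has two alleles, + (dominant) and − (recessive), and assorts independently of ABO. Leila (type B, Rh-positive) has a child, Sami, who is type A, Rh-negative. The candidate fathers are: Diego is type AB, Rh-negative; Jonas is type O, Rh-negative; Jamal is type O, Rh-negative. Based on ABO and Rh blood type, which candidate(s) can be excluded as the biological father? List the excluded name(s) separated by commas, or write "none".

Jonas, Jamal

A candidate is excluded only if no genotype consistent with his phenotype could produce a type A, Rh-negative child with a type B, Rh-positive mother.
Jonas (type O, Rh-): no genotype consistent with that phenotype can produce a type-A Rh- child with a type-B mother.
Jamal (type O, Rh-): no genotype consistent with that phenotype can produce a type-A Rh- child with a type-B mother.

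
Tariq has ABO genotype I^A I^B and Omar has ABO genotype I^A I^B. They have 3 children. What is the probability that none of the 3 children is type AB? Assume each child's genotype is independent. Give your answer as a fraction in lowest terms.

1/8

ABO cross I^A I^B × I^A I^B → 1/4 A, 1/4 B, 1/2 AB.
So P(type AB) = 1/2 per child.
P(not type AB) = 1/2 for one child; (1/2)^3 = 1/8.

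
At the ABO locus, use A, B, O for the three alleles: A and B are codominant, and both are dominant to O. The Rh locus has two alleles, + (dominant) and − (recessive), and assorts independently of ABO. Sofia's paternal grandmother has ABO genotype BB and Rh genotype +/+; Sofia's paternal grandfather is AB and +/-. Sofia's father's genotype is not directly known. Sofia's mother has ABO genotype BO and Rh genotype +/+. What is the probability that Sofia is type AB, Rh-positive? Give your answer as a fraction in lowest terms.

Sofia's father's ABO genotype from BB × AB: 1/2 AB, 1/2 BB.
Crossing each possibility with the mother BO and summing P(type AB): 1/2·1/4 + 1/2·0 = 1/8.
Similarly for Rh via the father's Rh distribution: P(Rh+) = 1.
Independent loci: 1/8 × 1 = 1/8.

1/8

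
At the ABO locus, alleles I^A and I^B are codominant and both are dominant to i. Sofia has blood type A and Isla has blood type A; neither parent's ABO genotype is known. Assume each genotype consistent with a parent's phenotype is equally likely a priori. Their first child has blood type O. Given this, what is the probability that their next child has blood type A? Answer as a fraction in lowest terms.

Possible genotypes: Sofia ∈ {I^A I^A, I^A i}; Isla ∈ {I^A I^A, I^A i}.
Weight each parental genotype pair by prior × P(type-O child):
  I^A i × I^A i: posterior weight 1; P(next child type A) = 3/4.
Weighted sum = 3/4.

3/4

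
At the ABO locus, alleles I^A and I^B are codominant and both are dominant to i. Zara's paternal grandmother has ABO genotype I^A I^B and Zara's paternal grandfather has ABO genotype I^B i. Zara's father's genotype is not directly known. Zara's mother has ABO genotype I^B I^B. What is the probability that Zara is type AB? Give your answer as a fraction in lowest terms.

Zara's father's ABO genotype from I^A I^B × I^B i: 1/4 I^A I^B, 1/4 I^A i, 1/4 I^B I^B, 1/4 I^B i.
Crossing each possibility with the mother I^B I^B and summing P(type AB): 1/4·1/2 + 1/4·1/2 + 1/4·0 + 1/4·0 = 1/4.

1/4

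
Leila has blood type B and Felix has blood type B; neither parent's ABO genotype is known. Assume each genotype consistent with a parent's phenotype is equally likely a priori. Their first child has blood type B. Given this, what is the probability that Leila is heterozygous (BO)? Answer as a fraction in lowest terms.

7/15

Possible genotypes: Leila ∈ {BB, BO}; Felix ∈ {BB, BO}.
Weight each parental genotype pair by prior × P(type-B child):
  BB × BB: posterior weight 4/15.
  BB × BO: posterior weight 4/15.
  BO × BB: posterior weight 4/15.
  BO × BO: posterior weight 1/5.
Sum the posterior weight over pairs where Leila is BO: 7/15.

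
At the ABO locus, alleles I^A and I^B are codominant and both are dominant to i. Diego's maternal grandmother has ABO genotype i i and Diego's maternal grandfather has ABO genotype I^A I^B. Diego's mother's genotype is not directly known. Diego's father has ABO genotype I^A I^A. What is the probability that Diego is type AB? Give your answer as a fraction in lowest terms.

1/4

Diego's mother's ABO genotype from i i × I^A I^B: 1/2 I^A i, 1/2 I^B i.
Crossing each possibility with the father I^A I^A and summing P(type AB): 1/2·0 + 1/2·1/2 = 1/4.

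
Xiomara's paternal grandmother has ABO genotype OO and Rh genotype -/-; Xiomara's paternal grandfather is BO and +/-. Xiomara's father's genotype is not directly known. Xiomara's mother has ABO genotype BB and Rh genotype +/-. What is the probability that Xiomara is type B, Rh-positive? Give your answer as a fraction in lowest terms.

5/8

Xiomara's father's ABO genotype from OO × BO: 1/2 BO, 1/2 OO.
Crossing each possibility with the mother BB and summing P(type B): 1/2·1 + 1/2·1 = 1.
Similarly for Rh via the father's Rh distribution: P(Rh+) = 5/8.
Independent loci: 1 × 5/8 = 5/8.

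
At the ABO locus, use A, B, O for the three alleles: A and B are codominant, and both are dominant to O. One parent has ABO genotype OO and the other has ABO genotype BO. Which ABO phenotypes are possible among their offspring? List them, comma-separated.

Gametes from OO × BO give offspring ABO genotypes BO, OO, i.e. phenotypes O, B.

O, B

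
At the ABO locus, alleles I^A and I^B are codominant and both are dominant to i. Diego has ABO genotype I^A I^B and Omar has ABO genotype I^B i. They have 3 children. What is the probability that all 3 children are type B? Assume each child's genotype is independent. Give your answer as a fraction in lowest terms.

1/8

ABO cross I^A I^B × I^B i → 1/4 A, 1/2 B, 1/4 AB.
So P(type B) = 1/2 per child.
All 3 independent: (1/2)^3 = 1/8.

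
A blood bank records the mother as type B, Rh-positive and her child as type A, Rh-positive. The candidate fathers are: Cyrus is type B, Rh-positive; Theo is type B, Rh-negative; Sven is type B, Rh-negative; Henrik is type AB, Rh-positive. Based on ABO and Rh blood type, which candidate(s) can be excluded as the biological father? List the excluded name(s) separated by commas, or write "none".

Cyrus, Theo, Sven

A candidate is excluded only if no genotype consistent with his phenotype could produce a type A, Rh-positive child with a type B, Rh-positive mother.
Cyrus (type B, Rh+): no genotype consistent with that phenotype can produce a type-A Rh+ child with a type-B mother.
Theo (type B, Rh-): no genotype consistent with that phenotype can produce a type-A Rh+ child with a type-B mother.
Sven (type B, Rh-): no genotype consistent with that phenotype can produce a type-A Rh+ child with a type-B mother.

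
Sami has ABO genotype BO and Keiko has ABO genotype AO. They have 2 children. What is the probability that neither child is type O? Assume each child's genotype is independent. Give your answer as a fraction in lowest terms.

ABO cross BO × AO → 1/4 O, 1/4 A, 1/4 B, 1/4 AB.
So P(type O) = 1/4 per child.
P(not type O) = 3/4 for one child; (3/4)^2 = 9/16.

9/16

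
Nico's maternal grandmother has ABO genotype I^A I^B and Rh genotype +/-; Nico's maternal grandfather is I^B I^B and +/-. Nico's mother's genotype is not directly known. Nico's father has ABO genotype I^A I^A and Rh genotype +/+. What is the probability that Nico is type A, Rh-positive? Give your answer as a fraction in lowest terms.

1/4

Nico's mother's ABO genotype from I^A I^B × I^B I^B: 1/2 I^A I^B, 1/2 I^B I^B.
Crossing each possibility with the father I^A I^A and summing P(type A): 1/2·1/2 + 1/2·0 = 1/4.
Similarly for Rh via the mother's Rh distribution: P(Rh+) = 1.
Independent loci: 1/4 × 1 = 1/4.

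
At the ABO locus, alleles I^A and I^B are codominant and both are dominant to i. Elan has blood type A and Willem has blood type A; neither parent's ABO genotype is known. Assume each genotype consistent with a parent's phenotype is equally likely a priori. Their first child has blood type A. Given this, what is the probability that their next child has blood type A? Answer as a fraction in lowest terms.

Possible genotypes: Elan ∈ {I^A I^A, I^A i}; Willem ∈ {I^A I^A, I^A i}.
Weight each parental genotype pair by prior × P(type-A child):
  I^A I^A × I^A I^A: posterior weight 4/15; P(next child type A) = 1.
  I^A I^A × I^A i: posterior weight 4/15; P(next child type A) = 1.
  I^A i × I^A I^A: posterior weight 4/15; P(next child type A) = 1.
  I^A i × I^A i: posterior weight 1/5; P(next child type A) = 3/4.
Weighted sum = 19/20.

19/20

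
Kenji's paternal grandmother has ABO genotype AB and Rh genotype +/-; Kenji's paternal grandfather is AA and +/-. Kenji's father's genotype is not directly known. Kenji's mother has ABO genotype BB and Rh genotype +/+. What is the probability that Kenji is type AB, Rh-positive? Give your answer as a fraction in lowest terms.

Kenji's father's ABO genotype from AB × AA: 1/2 AA, 1/2 AB.
Crossing each possibility with the mother BB and summing P(type AB): 1/2·1 + 1/2·1/2 = 3/4.
Similarly for Rh via the father's Rh distribution: P(Rh+) = 1.
Independent loci: 3/4 × 1 = 3/4.

3/4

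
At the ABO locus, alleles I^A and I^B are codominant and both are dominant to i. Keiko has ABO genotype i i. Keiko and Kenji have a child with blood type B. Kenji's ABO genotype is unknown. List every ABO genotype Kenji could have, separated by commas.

For each candidate genotype of Kenji, check whether crossing it with i i can produce every observed child phenotype.
  I^A I^A → possible child types {A} ✗
  I^A I^B → possible child types {A, B} ✓
  I^A i → possible child types {O, A} ✗
  I^B I^B → possible child types {B} ✓
  I^B i → possible child types {O, B} ✓
  i i → possible child types {O} ✗

I^A I^B, I^B I^B, I^B i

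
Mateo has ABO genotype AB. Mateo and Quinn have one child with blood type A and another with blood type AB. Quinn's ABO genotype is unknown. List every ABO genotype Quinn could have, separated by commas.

AA, AB, AO, BO

For each candidate genotype of Quinn, check whether crossing it with AB can produce every observed child phenotype.
  AA → possible child types {A, AB} ✓
  AB → possible child types {A, B, AB} ✓
  AO → possible child types {A, B, AB} ✓
  BB → possible child types {B, AB} ✗
  BO → possible child types {A, B, AB} ✓
  OO → possible child types {A, B} ✗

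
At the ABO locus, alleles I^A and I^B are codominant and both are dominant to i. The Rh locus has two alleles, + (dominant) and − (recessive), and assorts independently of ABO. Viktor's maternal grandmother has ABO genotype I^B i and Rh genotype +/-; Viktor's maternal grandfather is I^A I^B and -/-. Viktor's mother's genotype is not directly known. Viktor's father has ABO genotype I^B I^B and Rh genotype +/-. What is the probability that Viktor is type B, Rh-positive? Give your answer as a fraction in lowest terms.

Viktor's mother's ABO genotype from I^B i × I^A I^B: 1/4 I^A I^B, 1/4 I^A i, 1/4 I^B I^B, 1/4 I^B i.
Crossing each possibility with the father I^B I^B and summing P(type B): 1/4·1/2 + 1/4·1/2 + 1/4·1 + 1/4·1 = 3/4.
Similarly for Rh via the mother's Rh distribution: P(Rh+) = 5/8.
Independent loci: 3/4 × 5/8 = 15/32.

15/32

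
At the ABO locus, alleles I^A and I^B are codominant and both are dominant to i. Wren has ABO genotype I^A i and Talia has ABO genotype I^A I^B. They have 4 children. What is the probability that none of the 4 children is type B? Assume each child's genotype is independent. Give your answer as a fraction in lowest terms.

81/256

ABO cross I^A i × I^A I^B → 1/2 A, 1/4 B, 1/4 AB.
So P(type B) = 1/4 per child.
P(not type B) = 3/4 for one child; (3/4)^4 = 81/256.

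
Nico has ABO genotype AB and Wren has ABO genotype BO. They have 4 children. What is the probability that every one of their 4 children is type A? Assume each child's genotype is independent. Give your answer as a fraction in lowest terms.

ABO cross AB × BO → 1/4 A, 1/2 B, 1/4 AB.
So P(type A) = 1/4 per child.
All 4 independent: (1/4)^4 = 1/256.

1/256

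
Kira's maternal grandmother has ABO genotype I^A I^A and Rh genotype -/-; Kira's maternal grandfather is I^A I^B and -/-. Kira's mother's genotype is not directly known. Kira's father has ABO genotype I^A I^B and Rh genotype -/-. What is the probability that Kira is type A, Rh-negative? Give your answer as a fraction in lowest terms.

3/8

Kira's mother's ABO genotype from I^A I^A × I^A I^B: 1/2 I^A I^A, 1/2 I^A I^B.
Crossing each possibility with the father I^A I^B and summing P(type A): 1/2·1/2 + 1/2·1/4 = 3/8.
Similarly for Rh via the mother's Rh distribution: P(Rh-) = 1.
Independent loci: 3/8 × 1 = 3/8.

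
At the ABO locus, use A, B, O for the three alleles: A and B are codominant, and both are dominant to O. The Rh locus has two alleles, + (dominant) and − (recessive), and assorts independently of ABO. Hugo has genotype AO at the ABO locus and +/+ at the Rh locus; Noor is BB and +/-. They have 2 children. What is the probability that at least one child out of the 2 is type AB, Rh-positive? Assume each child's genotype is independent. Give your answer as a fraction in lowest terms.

ABO cross AO × BB → 1/2 B, 1/2 AB.
Rh cross +/+ × +/- → 1 Rh+; so P(type AB, Rh-positive) = 1/2 × 1 = 1/2 per child.
P(none) = (1/2)^2 = 1/4; P(at least one) = 1 − 1/4 = 3/4.

3/4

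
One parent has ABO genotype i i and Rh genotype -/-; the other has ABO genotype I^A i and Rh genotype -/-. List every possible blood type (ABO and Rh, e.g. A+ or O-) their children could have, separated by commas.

O-, A-

Gametes from i i × I^A i give offspring ABO genotypes I^A i, i i, i.e. phenotypes O, A.
Rh cross -/- × -/- → phenotypes Rh-.
Combining independently: O-, A-.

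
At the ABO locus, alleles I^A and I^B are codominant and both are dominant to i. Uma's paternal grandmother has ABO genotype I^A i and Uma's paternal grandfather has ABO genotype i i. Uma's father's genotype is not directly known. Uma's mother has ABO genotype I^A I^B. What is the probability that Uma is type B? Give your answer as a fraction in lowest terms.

Uma's father's ABO genotype from I^A i × i i: 1/2 I^A i, 1/2 i i.
Crossing each possibility with the mother I^A I^B and summing P(type B): 1/2·1/4 + 1/2·1/2 = 3/8.

3/8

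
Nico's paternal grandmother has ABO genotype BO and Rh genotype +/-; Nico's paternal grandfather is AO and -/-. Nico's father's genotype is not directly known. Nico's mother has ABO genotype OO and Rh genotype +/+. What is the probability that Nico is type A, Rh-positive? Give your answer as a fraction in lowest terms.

Nico's father's ABO genotype from BO × AO: 1/4 AB, 1/4 AO, 1/4 BO, 1/4 OO.
Crossing each possibility with the mother OO and summing P(type A): 1/4·1/2 + 1/4·1/2 + 1/4·0 + 1/4·0 = 1/4.
Similarly for Rh via the father's Rh distribution: P(Rh+) = 1.
Independent loci: 1/4 × 1 = 1/4.

1/4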